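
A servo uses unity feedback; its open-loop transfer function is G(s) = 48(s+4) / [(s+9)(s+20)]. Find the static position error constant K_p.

G(s) has no factors of s in the denominator, so the system is type 0.
K_p = lim_{s→0} G(s) = 48·4 / (9·20) = 16/15.

16/15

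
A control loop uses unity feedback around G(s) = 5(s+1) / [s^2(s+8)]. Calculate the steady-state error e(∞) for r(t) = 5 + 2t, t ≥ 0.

0

System type = 2 (two poles at s=0). Taking each input component in turn:
  • 5: tracked with zero error.
  • 2t: tracked with zero error.
Total e_ss = 0.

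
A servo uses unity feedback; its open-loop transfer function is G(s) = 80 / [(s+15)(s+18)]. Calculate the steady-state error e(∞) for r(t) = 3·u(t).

81/35

G(s) has no factors of s in the denominator, so the system is type 0.
K_p = lim_{s→0} G(s) = 80 / (15·18) = 8/27.
e_ss = 3/(1 + K_p) = 3/(35/27) = 81/35.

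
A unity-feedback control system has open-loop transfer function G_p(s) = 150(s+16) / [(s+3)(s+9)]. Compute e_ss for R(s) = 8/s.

System type = 0 (no poles at s=0).
K_p = lim_{s→0} G_p(s) = 150·16 / (3·9) = 800/9.
e_ss = 8/(1 + K_p) = 8/(809/9) = 72/809.

72/809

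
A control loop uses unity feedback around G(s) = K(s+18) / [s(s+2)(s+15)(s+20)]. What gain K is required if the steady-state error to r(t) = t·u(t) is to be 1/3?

One free integrator in G(s): this is a type 1 system.
K_v = lim_{s→0} s·G(s) = K·18 / (2·15·20) = 0.03·K.
e_ss = 1/K_v = 1/3 ⇒ K_v = 3 ⇒ K = 3/0.03 = 100.

100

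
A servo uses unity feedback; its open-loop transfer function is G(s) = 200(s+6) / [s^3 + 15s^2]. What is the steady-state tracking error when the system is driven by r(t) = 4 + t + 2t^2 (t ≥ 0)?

0.05

The denominator has no term below 15s^2 — 2 poles at s=0, type 2. Taking each input component in turn:
  • 4: tracked with zero error.
  • t: tracked with zero error.
  • 2t^2: e_ss = 4/K_a with K_a=80 → 0.05.
Total e_ss = 0.05.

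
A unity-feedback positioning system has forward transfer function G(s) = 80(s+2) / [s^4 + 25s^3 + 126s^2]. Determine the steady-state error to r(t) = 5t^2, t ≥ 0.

7.875

The denominator has no term below 126s^2 — 2 poles at s=0, type 2.
K_a = lim_{s→0} s^2·G(s) = 80·2 / 126 = 80/63.
r(t) = 5t^2 gives R(s) = 10/s^3.
e_ss = 10/K_a = 10/(80/63) = 7.875.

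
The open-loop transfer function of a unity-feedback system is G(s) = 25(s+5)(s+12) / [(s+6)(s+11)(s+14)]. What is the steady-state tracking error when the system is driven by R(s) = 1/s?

No free integrators in G(s): this is a type 0 system.
K_p = lim_{s→0} G(s) = 25·5·12 / (6·11·14) = 125/77.
e_ss = 1/(1 + K_p) = 1/(202/77) = 77/202.

77/202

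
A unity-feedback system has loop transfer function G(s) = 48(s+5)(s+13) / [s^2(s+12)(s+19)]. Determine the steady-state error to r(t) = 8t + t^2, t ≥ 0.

System type = 2 (two poles at s=0). Taking each input component in turn:
  • 8t: tracked with zero error.
  • t^2: e_ss = 2/K_a with K_a=260/19 → 19/130.
Total e_ss = 19/130.

19/130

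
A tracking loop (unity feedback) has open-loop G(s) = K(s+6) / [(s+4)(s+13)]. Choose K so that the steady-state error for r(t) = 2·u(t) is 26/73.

G(s) has no factors of s in the denominator, so the system is type 0.
K_p = lim_{s→0} G(s) = K·6 / (4·13) = (3/26)·K.
e_ss = 2/(1 + K_p) = 26/73 ⇒ 1 + (3/26)·K = 73/13 ⇒ K = 40.

40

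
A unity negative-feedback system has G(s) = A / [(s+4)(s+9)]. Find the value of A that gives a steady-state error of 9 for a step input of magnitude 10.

4

System type = 0 (no poles at s=0).
K_p = lim_{s→0} G(s) = A / (4·9) = (1/36)·A.
e_ss = 10/(1 + K_p) = 9 ⇒ 1 + (1/36)·A = 10/9 ⇒ A = 4.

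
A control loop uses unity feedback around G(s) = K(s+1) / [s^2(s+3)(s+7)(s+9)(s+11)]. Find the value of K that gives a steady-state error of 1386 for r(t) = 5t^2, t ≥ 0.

15

Two free integrators in G(s): this is a type 2 system.
K_a = lim_{s→0} s^2·G(s) = K·1 / (3·7·9·11) = (1/2079)·K.
e_ss = 10/K_a = 1386 ⇒ K_a = 5/693 ⇒ K = (5/693)/(1/2079) = 15.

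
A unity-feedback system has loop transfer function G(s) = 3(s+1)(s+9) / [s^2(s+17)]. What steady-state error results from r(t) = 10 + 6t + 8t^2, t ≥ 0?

272/27

Two free integrators in G(s): this is a type 2 system. By superposition:
  • 10: tracked with zero error.
  • 6t: tracked with zero error.
  • 8t^2: e_ss = 16/K_a with K_a=27/17 → 272/27.
Total e_ss = 272/27.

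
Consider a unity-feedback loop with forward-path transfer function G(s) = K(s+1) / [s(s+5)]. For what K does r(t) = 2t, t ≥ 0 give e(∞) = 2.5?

4

One free integrator in G(s): this is a type 1 system.
K_v = lim_{s→0} s·G(s) = K·1 / (5) = 0.2·K.
e_ss = 2/K_v = 2.5 ⇒ K_v = 0.8 ⇒ K = 0.8/0.2 = 4.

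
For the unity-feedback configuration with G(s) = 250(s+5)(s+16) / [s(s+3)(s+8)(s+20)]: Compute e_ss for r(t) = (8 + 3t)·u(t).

0.072

G(s) has one factor of s in the denominator, so the system is type 1. Taking each input component in turn:
  • 8: tracked with zero error.
  • 3t: e_ss = 3/K_v with K_v=125/3 → 0.072.
Total e_ss = 0.072.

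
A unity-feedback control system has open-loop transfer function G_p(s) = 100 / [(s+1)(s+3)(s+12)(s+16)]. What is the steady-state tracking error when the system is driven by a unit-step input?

G_p(s) has no factors of s in the denominator, so the system is type 0.
K_p = lim_{s→0} G_p(s) = 100 / (1·3·12·16) = 25/144.
e_ss = 1/(1 + K_p) = 1/(169/144) = 144/169.

144/169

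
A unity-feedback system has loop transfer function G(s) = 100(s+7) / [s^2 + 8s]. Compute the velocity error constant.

Factoring s from the denominator leaves a polynomial with constant term 8, so the system is type 1.
K_v = lim_{s→0} s·G(s) = 100·7 / 8 = 87.5.

87.5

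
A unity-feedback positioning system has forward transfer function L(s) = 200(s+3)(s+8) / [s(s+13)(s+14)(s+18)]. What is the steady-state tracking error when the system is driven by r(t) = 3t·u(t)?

2.0475

The open loop has one pole at the origin → type 1 system.
K_v = lim_{s→0} s·L(s) = 200·3·8 / (13·14·18) = 400/273.
e_ss = 3/K_v = 3/(400/273) = 2.0475.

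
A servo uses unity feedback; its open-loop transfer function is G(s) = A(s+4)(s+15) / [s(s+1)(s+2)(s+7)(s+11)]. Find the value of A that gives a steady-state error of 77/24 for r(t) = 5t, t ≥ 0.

G(s) has one factor of s in the denominator, so the system is type 1.
K_v = lim_{s→0} s·G(s) = A·4·15 / (1·2·7·11) = (30/77)·A.
e_ss = 5/K_v = 77/24 ⇒ K_v = 120/77 ⇒ A = (120/77)/(30/77) = 4.

4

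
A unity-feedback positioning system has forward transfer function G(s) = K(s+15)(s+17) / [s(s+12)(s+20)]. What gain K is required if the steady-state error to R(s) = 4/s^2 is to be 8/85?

The open loop has one pole at the origin → type 1 system.
K_v = lim_{s→0} s·G(s) = K·15·17 / (12·20) = 1.0625·K.
e_ss = 4/K_v = 8/85 ⇒ K_v = 42.5 ⇒ K = 42.5/1.0625 = 40.

40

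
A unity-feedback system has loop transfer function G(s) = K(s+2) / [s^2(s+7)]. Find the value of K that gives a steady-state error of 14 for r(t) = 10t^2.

5

Two free integrators in G(s): this is a type 2 system.
K_a = lim_{s→0} s^2·G(s) = K·2 / (7) = (2/7)·K.
e_ss = 20/K_a = 14 ⇒ K_a = 10/7 ⇒ K = (10/7)/(2/7) = 5.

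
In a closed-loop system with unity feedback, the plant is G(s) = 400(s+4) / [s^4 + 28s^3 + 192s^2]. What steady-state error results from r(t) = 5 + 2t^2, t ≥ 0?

The denominator has no term below 192s^2 — 2 poles at s=0, type 2. Taking each input component in turn:
  • 5: tracked with zero error.
  • 2t^2: e_ss = 4/K_a with K_a=25/3 → 0.48.
Total e_ss = 0.48.

0.48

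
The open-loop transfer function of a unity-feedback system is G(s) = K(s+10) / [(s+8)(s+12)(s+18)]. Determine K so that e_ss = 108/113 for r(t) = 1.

8

The open loop has no poles at the origin → type 0 system.
K_p = lim_{s→0} G(s) = K·10 / (8·12·18) = (5/864)·K.
e_ss = 1/(1 + K_p) = 108/113 ⇒ 1 + (5/864)·K = 113/108 ⇒ K = 8.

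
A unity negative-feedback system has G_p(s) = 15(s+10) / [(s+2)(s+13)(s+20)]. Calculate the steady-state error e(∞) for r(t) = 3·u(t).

The open loop has no poles at the origin → type 0 system.
K_p = lim_{s→0} G_p(s) = 15·10 / (2·13·20) = 15/52.
e_ss = 3/(1 + K_p) = 3/(67/52) = 156/67.

156/67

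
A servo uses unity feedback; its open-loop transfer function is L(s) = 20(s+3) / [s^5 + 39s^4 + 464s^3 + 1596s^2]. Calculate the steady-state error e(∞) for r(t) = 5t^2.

Factoring s^2 from the denominator leaves a polynomial with constant term 1596, so the system is type 2.
K_a = lim_{s→0} s^2·L(s) = 20·3 / 1596 = 5/133.
r(t) = 5t^2 gives R(s) = 10/s^3.
e_ss = 10/K_a = 10/(5/133) = 266.

266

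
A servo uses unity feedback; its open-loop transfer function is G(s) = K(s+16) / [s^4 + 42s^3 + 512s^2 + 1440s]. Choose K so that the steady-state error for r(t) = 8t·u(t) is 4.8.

150

The denominator has no term below 1440s — 1 pole at s=0, type 1.
K_v = lim_{s→0} s·G(s) = K·16 / 1440 = (1/90)·K.
e_ss = 8/K_v = 4.8 ⇒ K_v = 5/3 ⇒ K = (5/3)/(1/90) = 150.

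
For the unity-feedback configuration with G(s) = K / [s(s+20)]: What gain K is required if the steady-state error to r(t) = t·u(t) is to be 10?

2

System type = 1 (one pole at s=0).
K_v = lim_{s→0} s·G(s) = K / (20) = 0.05·K.
e_ss = 1/K_v = 10 ⇒ K_v = 0.1 ⇒ K = 0.1/0.05 = 2.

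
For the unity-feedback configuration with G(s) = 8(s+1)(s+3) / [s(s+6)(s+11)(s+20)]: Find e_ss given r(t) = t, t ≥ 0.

System type = 1 (one pole at s=0).
K_v = lim_{s→0} s·G(s) = 8·1·3 / (6·11·20) = 1/55.
e_ss = 1/K_v = 1/(1/55) = 55.

55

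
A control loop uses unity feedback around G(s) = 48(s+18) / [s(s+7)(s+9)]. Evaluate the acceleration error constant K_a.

System type = 1 (one pole at s=0).
K_a = lim_{s→0} s^2·G(s) = 0 (the extra factor of s kills the finite limit).

0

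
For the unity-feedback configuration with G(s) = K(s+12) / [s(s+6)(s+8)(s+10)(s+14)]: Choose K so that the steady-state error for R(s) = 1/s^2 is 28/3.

60

System type = 1 (one pole at s=0).
K_v = lim_{s→0} s·G(s) = K·12 / (6·8·10·14) = (1/560)·K.
e_ss = 1/K_v = 28/3 ⇒ K_v = 3/28 ⇒ K = (3/28)/(1/560) = 60.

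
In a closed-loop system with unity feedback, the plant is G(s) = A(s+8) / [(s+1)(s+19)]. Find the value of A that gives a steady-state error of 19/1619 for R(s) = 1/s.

200

G(s) has no factors of s in the denominator, so the system is type 0.
K_p = lim_{s→0} G(s) = A·8 / (1·19) = (8/19)·A.
e_ss = 1/(1 + K_p) = 19/1619 ⇒ 1 + (8/19)·A = 1619/19 ⇒ A = 200.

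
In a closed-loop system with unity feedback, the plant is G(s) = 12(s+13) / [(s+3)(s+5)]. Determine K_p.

10.4

G(s) has no factors of s in the denominator, so the system is type 0.
K_p = lim_{s→0} G(s) = 12·13 / (3·5) = 10.4.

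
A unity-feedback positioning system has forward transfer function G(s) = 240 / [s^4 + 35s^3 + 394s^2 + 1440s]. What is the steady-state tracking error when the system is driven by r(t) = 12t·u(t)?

72

Lowest-order denominator term is 1440s, so the open loop has 1 pole at the origin → type 1 system.
K_v = lim_{s→0} s·G(s) = 240 / 1440 = 1/6.
e_ss = 12/K_v = 12/(1/6) = 72.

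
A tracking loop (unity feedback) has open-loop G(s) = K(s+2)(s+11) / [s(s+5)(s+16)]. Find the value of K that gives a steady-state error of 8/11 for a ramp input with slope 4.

The open loop has one pole at the origin → type 1 system.
K_v = lim_{s→0} s·G(s) = K·2·11 / (5·16) = 0.275·K.
e_ss = 4/K_v = 8/11 ⇒ K_v = 5.5 ⇒ K = 5.5/0.275 = 20.

20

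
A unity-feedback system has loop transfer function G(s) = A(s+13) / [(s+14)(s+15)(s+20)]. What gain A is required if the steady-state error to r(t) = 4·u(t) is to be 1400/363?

12

No free integrators in G(s): this is a type 0 system.
K_p = lim_{s→0} G(s) = A·13 / (14·15·20) = (13/4200)·A.
e_ss = 4/(1 + K_p) = 1400/363 ⇒ 1 + (13/4200)·A = 363/350 ⇒ A = 12.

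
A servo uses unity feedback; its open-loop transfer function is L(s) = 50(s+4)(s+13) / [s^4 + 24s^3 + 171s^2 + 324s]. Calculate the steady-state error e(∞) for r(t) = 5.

Factoring s from the denominator leaves a polynomial with constant term 324, so the system is type 1.
K_p = ∞ for a type-1 system; e_ss to a step is zero.

0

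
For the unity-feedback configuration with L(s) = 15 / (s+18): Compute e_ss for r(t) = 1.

L(s) has no factors of s in the denominator, so the system is type 0.
K_p = lim_{s→0} L(s) = 15 / (18) = 5/6.
e_ss = 1/(1 + K_p) = 1/(11/6) = 6/11.

6/11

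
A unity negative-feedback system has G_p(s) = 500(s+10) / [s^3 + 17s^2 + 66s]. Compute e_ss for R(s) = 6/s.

0

Factoring s from the denominator leaves a polynomial with constant term 66, so the system is type 1.
K_p = ∞ for a type-1 system; e_ss to a step is zero.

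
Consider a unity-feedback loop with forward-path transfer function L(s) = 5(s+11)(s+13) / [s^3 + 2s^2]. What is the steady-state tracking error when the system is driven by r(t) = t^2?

4/715

Lowest-order denominator term is 2s^2, so the open loop has 2 poles at the origin → type 2 system.
K_a = lim_{s→0} s^2·L(s) = 5·11·13 / 2 = 357.5.
r(t) = t^2 gives R(s) = 2/s^3.
e_ss = 2/K_a = 2/357.5 = 4/715.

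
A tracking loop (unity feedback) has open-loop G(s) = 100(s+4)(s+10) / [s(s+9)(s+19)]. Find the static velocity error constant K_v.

The open loop has one pole at the origin → type 1 system.
K_v = lim_{s→0} s·G(s) = 100·4·10 / (9·19) = 4000/171.

4000/171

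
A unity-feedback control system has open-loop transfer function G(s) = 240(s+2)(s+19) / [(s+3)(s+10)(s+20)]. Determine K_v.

System type = 0 (no poles at s=0).
K_v = lim_{s→0} s·G(s) = 0 (the extra factor of s kills the finite limit).

0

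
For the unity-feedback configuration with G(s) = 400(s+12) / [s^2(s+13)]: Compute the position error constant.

infinity

K_p = lim_{s→0} G(s); with 2 poles at the origin the limit diverges, so K_p = ∞.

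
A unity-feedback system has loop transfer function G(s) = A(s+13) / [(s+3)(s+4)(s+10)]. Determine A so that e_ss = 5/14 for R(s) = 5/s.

120

No free integrators in G(s): this is a type 0 system.
K_p = lim_{s→0} G(s) = A·13 / (3·4·10) = (13/120)·A.
e_ss = 5/(1 + K_p) = 5/14 ⇒ 1 + (13/120)·A = 14 ⇒ A = 120.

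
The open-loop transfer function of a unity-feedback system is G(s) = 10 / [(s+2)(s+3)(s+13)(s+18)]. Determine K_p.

5/702

System type = 0 (no poles at s=0).
K_p = lim_{s→0} G(s) = 10 / (2·3·13·18) = 5/702.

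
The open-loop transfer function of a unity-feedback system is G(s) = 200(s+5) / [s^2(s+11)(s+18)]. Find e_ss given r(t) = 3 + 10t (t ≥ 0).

0

System type = 2 (two poles at s=0). Taking each input component in turn:
  • 3: tracked with zero error.
  • 10t: tracked with zero error.
Total e_ss = 0.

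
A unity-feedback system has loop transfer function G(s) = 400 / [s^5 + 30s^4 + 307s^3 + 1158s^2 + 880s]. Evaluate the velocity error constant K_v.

5/11

Lowest-order denominator term is 880s, so the open loop has 1 pole at the origin → type 1 system.
K_v = lim_{s→0} s·G(s) = 400 / 880 = 5/11.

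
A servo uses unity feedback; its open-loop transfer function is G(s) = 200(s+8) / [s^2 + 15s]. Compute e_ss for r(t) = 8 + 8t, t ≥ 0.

0.075

The denominator has no term below 15s — 1 pole at s=0, type 1. Treating each term separately:
  • 8: tracked with zero error.
  • 8t: e_ss = 8/K_v with K_v=320/3 → 0.075.
Total e_ss = 0.075.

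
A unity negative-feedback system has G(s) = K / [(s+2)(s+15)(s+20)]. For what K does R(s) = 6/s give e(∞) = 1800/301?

2

The open loop has no poles at the origin → type 0 system.
K_p = lim_{s→0} G(s) = K / (2·15·20) = (1/600)·K.
e_ss = 6/(1 + K_p) = 1800/301 ⇒ 1 + (1/600)·K = 301/300 ⇒ K = 2.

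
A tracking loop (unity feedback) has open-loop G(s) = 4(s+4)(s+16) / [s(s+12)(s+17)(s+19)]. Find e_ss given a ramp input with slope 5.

The open loop has one pole at the origin → type 1 system.
K_v = lim_{s→0} s·G(s) = 4·4·16 / (12·17·19) = 64/969.
e_ss = 5/K_v = 5/(64/969) = 4845/64.

4845/64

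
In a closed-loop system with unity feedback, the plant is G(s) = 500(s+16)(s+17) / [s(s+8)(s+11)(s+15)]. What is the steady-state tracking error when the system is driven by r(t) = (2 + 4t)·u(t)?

One free integrator in G(s): this is a type 1 system. By superposition:
  • 2: tracked with zero error.
  • 4t: e_ss = 4/K_v with K_v=3400/33 → 33/850.
Total e_ss = 33/850.

33/850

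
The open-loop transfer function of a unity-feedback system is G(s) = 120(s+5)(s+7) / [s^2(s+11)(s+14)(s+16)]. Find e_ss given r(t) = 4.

Two free integrators in G(s): this is a type 2 system.
K_p = ∞ for a type-2 system; e_ss to a step is zero.

0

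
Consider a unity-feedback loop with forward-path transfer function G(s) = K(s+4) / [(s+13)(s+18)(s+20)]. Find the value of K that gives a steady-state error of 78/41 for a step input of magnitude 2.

G(s) has no factors of s in the denominator, so the system is type 0.
K_p = lim_{s→0} G(s) = K·4 / (13·18·20) = (1/1170)·K.
e_ss = 2/(1 + K_p) = 78/41 ⇒ 1 + (1/1170)·K = 41/39 ⇒ K = 60.

60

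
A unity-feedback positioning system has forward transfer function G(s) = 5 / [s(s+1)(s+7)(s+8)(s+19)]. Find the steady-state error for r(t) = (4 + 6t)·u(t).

1276.8

The open loop has one pole at the origin → type 1 system. Taking each input component in turn:
  • 4: tracked with zero error.
  • 6t: e_ss = 6/K_v with K_v=5/1064 → 1276.8.
Total e_ss = 1276.8.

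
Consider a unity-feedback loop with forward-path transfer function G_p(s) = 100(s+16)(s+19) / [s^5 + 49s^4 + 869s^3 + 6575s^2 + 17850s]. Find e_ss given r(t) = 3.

0

The denominator has no term below 17850s — 1 pole at s=0, type 1.
K_p = ∞ for a type-1 system; e_ss to a step is zero.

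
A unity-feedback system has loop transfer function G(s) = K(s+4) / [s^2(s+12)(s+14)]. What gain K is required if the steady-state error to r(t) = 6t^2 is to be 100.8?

5

Two free integrators in G(s): this is a type 2 system.
K_a = lim_{s→0} s^2·G(s) = K·4 / (12·14) = (1/42)·K.
e_ss = 12/K_a = 100.8 ⇒ K_a = 5/42 ⇒ K = (5/42)/(1/42) = 5.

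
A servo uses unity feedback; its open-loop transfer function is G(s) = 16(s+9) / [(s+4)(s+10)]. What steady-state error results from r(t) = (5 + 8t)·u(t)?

System type = 0 (no poles at s=0). Treating each term separately:
  • 5: e_ss = 5/(1+K_p) with K_p=3.6 → 25/23.
  • 8t: a type-0 system cannot track it, e_ss → ∞.
The unbounded component dominates.

infinity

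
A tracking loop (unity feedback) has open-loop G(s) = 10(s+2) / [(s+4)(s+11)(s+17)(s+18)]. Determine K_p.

5/3366

System type = 0 (no poles at s=0).
K_p = lim_{s→0} G(s) = 10·2 / (4·11·17·18) = 5/3366.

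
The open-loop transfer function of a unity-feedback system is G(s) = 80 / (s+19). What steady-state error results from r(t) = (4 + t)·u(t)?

G(s) has no factors of s in the denominator, so the system is type 0. By superposition:
  • 4: e_ss = 4/(1+K_p) with K_p=80/19 → 76/99.
  • t: a type-0 system cannot track it, e_ss → ∞.
The unbounded component dominates.

infinity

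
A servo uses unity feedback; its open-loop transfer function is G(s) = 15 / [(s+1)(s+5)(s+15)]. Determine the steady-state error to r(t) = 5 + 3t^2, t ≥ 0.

infinity

System type = 0 (no poles at s=0). By superposition:
  • 5: e_ss = 5/(1+K_p) with K_p=0.2 → 25/6.
  • 3t^2: a type-0 system cannot track it, e_ss → ∞.
The unbounded component dominates.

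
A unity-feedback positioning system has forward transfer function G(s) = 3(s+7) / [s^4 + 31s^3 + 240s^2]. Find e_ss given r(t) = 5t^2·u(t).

800/7

Factoring s^2 from the denominator leaves a polynomial with constant term 240, so the system is type 2.
K_a = lim_{s→0} s^2·G(s) = 3·7 / 240 = 0.0875.
r(t) = 5t^2 gives R(s) = 10/s^3.
e_ss = 10/K_a = 10/0.0875 = 800/7.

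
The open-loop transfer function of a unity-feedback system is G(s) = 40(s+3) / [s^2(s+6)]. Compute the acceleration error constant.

Two free integrators in G(s): this is a type 2 system.
K_a = lim_{s→0} s^2·G(s) = 40·3 / (6) = 20.

20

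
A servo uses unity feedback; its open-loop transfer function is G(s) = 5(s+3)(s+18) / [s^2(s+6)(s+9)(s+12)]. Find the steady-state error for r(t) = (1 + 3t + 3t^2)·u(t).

14.4

System type = 2 (two poles at s=0). By superposition:
  • 1: tracked with zero error.
  • 3t: tracked with zero error.
  • 3t^2: e_ss = 6/K_a with K_a=5/12 → 14.4.
Total e_ss = 14.4.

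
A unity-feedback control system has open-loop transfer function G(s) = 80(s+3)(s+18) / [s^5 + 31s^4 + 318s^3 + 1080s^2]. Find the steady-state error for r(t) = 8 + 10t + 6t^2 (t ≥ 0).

The denominator has no term below 1080s^2 — 2 poles at s=0, type 2. Treating each term separately:
  • 8: tracked with zero error.
  • 10t: tracked with zero error.
  • 6t^2: e_ss = 12/K_a with K_a=4 → 3.
Total e_ss = 3.

3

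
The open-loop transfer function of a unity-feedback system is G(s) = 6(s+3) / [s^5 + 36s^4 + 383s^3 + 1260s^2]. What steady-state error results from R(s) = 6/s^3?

Factoring s^2 from the denominator leaves a polynomial with constant term 1260, so the system is type 2.
K_a = lim_{s→0} s^2·G(s) = 6·3 / 1260 = 1/70.
r(t) = 3t^2 gives R(s) = 6/s^3.
e_ss = 6/K_a = 6/(1/70) = 420.

420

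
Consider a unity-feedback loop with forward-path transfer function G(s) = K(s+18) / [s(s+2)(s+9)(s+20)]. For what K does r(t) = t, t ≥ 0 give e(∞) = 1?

20

One free integrator in G(s): this is a type 1 system.
K_v = lim_{s→0} s·G(s) = K·18 / (2·9·20) = 0.05·K.
e_ss = 1/K_v = 1 ⇒ K_v = 1 ⇒ K = 1/0.05 = 20.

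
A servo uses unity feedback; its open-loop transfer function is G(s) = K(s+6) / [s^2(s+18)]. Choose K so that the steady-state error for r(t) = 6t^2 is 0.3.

G(s) has two factors of s in the denominator, so the system is type 2.
K_a = lim_{s→0} s^2·G(s) = K·6 / (18) = (1/3)·K.
e_ss = 12/K_a = 0.3 ⇒ K_a = 40 ⇒ K = 40/(1/3) = 120.

120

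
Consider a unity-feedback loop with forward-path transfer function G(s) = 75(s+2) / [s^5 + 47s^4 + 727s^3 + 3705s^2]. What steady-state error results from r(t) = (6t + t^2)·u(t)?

49.4

Factoring s^2 from the denominator leaves a polynomial with constant term 3705, so the system is type 2. Taking each input component in turn:
  • 6t: tracked with zero error.
  • t^2: e_ss = 2/K_a with K_a=10/247 → 49.4.
Total e_ss = 49.4.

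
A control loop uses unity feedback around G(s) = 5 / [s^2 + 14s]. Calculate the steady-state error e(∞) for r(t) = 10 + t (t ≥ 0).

2.8

Factoring s from the denominator leaves a polynomial with constant term 14, so the system is type 1. Treating each term separately:
  • 10: tracked with zero error.
  • t: e_ss = 1/K_v with K_v=5/14 → 2.8.
Total e_ss = 2.8.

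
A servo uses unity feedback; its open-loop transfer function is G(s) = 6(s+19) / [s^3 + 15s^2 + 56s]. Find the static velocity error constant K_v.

57/28

Factoring s from the denominator leaves a polynomial with constant term 56, so the system is type 1.
K_v = lim_{s→0} s·G(s) = 6·19 / 56 = 57/28.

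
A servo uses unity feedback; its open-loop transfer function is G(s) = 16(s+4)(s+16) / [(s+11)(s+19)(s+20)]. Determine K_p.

No free integrators in G(s): this is a type 0 system.
K_p = lim_{s→0} G(s) = 16·4·16 / (11·19·20) = 256/1045.

256/1045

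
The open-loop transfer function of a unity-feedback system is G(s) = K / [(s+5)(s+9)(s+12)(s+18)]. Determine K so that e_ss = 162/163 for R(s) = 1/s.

60

G(s) has no factors of s in the denominator, so the system is type 0.
K_p = lim_{s→0} G(s) = K / (5·9·12·18) = (1/9720)·K.
e_ss = 1/(1 + K_p) = 162/163 ⇒ 1 + (1/9720)·K = 163/162 ⇒ K = 60.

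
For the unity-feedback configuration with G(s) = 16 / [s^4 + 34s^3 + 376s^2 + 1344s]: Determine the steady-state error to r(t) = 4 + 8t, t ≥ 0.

672

Lowest-order denominator term is 1344s, so the open loop has 1 pole at the origin → type 1 system. By superposition:
  • 4: tracked with zero error.
  • 8t: e_ss = 8/K_v with K_v=1/84 → 672.
Total e_ss = 672.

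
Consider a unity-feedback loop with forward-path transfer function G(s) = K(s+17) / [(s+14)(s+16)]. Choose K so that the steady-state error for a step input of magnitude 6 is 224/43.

System type = 0 (no poles at s=0).
K_p = lim_{s→0} G(s) = K·17 / (14·16) = (17/224)·K.
e_ss = 6/(1 + K_p) = 224/43 ⇒ 1 + (17/224)·K = 129/112 ⇒ K = 2.

2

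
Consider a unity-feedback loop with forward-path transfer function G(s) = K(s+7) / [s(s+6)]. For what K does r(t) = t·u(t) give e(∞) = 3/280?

80

G(s) has one factor of s in the denominator, so the system is type 1.
K_v = lim_{s→0} s·G(s) = K·7 / (6) = (7/6)·K.
e_ss = 1/K_v = 3/280 ⇒ K_v = 280/3 ⇒ K = (280/3)/(7/6) = 80.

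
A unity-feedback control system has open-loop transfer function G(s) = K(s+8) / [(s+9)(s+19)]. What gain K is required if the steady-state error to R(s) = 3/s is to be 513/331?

System type = 0 (no poles at s=0).
K_p = lim_{s→0} G(s) = K·8 / (9·19) = (8/171)·K.
e_ss = 3/(1 + K_p) = 513/331 ⇒ 1 + (8/171)·K = 331/171 ⇒ K = 20.

20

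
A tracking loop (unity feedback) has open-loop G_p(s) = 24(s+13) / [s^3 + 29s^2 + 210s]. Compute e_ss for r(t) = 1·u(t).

The denominator has no term below 210s — 1 pole at s=0, type 1.
A type-1 system has K_p = ∞, so it tracks a step input with zero steady-state error.

0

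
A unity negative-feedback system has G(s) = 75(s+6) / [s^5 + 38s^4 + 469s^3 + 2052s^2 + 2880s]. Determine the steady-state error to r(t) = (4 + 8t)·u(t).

Factoring s from the denominator leaves a polynomial with constant term 2880, so the system is type 1. By superposition:
  • 4: tracked with zero error.
  • 8t: e_ss = 8/K_v with K_v=5/32 → 51.2.
Total e_ss = 51.2.

51.2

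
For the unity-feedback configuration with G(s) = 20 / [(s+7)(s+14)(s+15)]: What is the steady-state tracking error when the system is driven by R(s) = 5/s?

735/149

G(s) has no factors of s in the denominator, so the system is type 0.
K_p = lim_{s→0} G(s) = 20 / (7·14·15) = 2/147.
e_ss = 5/(1 + K_p) = 5/(149/147) = 735/149.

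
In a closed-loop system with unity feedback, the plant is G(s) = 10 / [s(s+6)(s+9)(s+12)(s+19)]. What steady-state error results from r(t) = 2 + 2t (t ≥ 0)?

G(s) has one factor of s in the denominator, so the system is type 1. Taking each input component in turn:
  • 2: tracked with zero error.
  • 2t: e_ss = 2/K_v with K_v=5/6156 → 2462.4.
Total e_ss = 2462.4.

2462.4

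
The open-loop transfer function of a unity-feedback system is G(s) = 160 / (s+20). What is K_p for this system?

8

The open loop has no poles at the origin → type 0 system.
K_p = lim_{s→0} G(s) = 160 / (20) = 8.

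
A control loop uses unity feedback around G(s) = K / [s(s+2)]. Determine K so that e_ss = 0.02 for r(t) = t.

The open loop has one pole at the origin → type 1 system.
K_v = lim_{s→0} s·G(s) = K / (2) = 0.5·K.
e_ss = 1/K_v = 0.02 ⇒ K_v = 50 ⇒ K = 50/0.5 = 100.

100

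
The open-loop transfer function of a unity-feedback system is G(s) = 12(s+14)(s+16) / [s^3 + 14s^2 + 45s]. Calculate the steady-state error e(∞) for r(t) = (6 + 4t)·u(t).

Factoring s from the denominator leaves a polynomial with constant term 45, so the system is type 1. Treating each term separately:
  • 6: tracked with zero error.
  • 4t: e_ss = 4/K_v with K_v=896/15 → 15/224.
Total e_ss = 15/224.

15/224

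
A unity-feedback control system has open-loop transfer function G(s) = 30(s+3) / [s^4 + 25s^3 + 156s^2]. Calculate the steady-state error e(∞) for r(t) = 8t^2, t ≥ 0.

416/15

The denominator has no term below 156s^2 — 2 poles at s=0, type 2.
K_a = lim_{s→0} s^2·G(s) = 30·3 / 156 = 15/26.
r(t) = 8t^2 gives R(s) = 16/s^3.
e_ss = 16/K_a = 16/(15/26) = 416/15.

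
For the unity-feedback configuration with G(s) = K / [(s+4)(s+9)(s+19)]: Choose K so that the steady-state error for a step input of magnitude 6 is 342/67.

120

System type = 0 (no poles at s=0).
K_p = lim_{s→0} G(s) = K / (4·9·19) = (1/684)·K.
e_ss = 6/(1 + K_p) = 342/67 ⇒ 1 + (1/684)·K = 67/57 ⇒ K = 120.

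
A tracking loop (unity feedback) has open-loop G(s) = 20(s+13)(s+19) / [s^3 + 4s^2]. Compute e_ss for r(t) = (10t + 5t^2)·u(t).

2/247

Factoring s^2 from the denominator leaves a polynomial with constant term 4, so the system is type 2. Taking each input component in turn:
  • 10t: tracked with zero error.
  • 5t^2: e_ss = 10/K_a with K_a=1235 → 2/247.
Total e_ss = 2/247.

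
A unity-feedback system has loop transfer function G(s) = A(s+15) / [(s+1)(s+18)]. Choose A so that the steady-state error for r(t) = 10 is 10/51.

60

No free integrators in G(s): this is a type 0 system.
K_p = lim_{s→0} G(s) = A·15 / (1·18) = (5/6)·A.
e_ss = 10/(1 + K_p) = 10/51 ⇒ 1 + (5/6)·A = 51 ⇒ A = 60.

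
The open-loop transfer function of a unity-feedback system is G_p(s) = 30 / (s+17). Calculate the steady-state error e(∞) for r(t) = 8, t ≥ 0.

136/47

G_p(s) has no factors of s in the denominator, so the system is type 0.
K_p = lim_{s→0} G_p(s) = 30 / (17) = 30/17.
e_ss = 8/(1 + K_p) = 8/(47/17) = 136/47.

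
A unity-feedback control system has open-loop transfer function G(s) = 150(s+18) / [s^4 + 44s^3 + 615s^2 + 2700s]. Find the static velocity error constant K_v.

1

Lowest-order denominator term is 2700s, so the open loop has 1 pole at the origin → type 1 system.
K_v = lim_{s→0} s·G(s) = 150·18 / 2700 = 1.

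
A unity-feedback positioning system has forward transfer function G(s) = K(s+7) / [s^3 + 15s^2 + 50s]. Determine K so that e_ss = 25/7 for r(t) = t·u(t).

2

The denominator has no term below 50s — 1 pole at s=0, type 1.
K_v = lim_{s→0} s·G(s) = K·7 / 50 = 0.14·K.
e_ss = 1/K_v = 25/7 ⇒ K_v = 0.28 ⇒ K = 0.28/0.14 = 2.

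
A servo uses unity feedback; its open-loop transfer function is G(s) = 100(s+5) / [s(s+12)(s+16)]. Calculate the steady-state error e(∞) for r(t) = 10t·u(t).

One free integrator in G(s): this is a type 1 system.
K_v = lim_{s→0} s·G(s) = 100·5 / (12·16) = 125/48.
e_ss = 10/K_v = 10/(125/48) = 3.84.

3.84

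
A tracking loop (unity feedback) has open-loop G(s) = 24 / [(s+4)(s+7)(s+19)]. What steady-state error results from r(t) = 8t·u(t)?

No free integrators in G(s): this is a type 0 system.
K_v = lim_{s→0} s·G(s) = 0; the steady-state error to this ramp input grows without bound.

infinity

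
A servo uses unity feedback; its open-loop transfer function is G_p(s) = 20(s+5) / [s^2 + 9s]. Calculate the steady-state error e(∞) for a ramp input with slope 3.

0.27

The denominator has no term below 9s — 1 pole at s=0, type 1.
K_v = lim_{s→0} s·G_p(s) = 20·5 / 9 = 100/9.
e_ss = 3/K_v = 3/(100/9) = 0.27.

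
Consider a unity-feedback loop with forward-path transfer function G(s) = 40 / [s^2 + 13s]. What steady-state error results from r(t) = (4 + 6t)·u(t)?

The denominator has no term below 13s — 1 pole at s=0, type 1. By superposition:
  • 4: tracked with zero error.
  • 6t: e_ss = 6/K_v with K_v=40/13 → 1.95.
Total e_ss = 1.95.

1.95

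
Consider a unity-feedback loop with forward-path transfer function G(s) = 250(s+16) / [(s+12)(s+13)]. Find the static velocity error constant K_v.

0

No free integrators in G(s): this is a type 0 system.
K_v = lim_{s→0} s·G(s) = 0 (the extra factor of s kills the finite limit).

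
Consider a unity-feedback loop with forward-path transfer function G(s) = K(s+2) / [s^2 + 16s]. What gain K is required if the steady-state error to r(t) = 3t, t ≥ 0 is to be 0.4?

The denominator has no term below 16s — 1 pole at s=0, type 1.
K_v = lim_{s→0} s·G(s) = K·2 / 16 = 0.125·K.
e_ss = 3/K_v = 0.4 ⇒ K_v = 7.5 ⇒ K = 7.5/0.125 = 60.

60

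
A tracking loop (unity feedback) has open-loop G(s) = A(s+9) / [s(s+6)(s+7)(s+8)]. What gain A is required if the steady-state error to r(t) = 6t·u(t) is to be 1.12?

200

G(s) has one factor of s in the denominator, so the system is type 1.
K_v = lim_{s→0} s·G(s) = A·9 / (6·7·8) = (3/112)·A.
e_ss = 6/K_v = 1.12 ⇒ K_v = 75/14 ⇒ A = (75/14)/(3/112) = 200.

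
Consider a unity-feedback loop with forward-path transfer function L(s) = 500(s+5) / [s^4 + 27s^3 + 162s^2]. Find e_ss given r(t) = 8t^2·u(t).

The denominator has no term below 162s^2 — 2 poles at s=0, type 2.
K_a = lim_{s→0} s^2·L(s) = 500·5 / 162 = 1250/81.
r(t) = 8t^2 gives R(s) = 16/s^3.
e_ss = 16/K_a = 16/(1250/81) = 1.0368.

1.0368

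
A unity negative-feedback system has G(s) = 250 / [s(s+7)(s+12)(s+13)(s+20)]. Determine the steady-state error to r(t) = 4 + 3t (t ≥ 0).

System type = 1 (one pole at s=0). Treating each term separately:
  • 4: tracked with zero error.
  • 3t: e_ss = 3/K_v with K_v=25/2184 → 262.08.
Total e_ss = 262.08.

262.08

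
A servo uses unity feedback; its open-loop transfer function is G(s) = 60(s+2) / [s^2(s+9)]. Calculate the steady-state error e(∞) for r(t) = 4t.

0

G(s) has two factors of s in the denominator, so the system is type 2.
A type-2 system has K_v = ∞, so it tracks a ramp input with zero steady-state error.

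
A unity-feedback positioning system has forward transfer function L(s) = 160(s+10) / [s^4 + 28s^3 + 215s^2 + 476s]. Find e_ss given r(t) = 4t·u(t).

Lowest-order denominator term is 476s, so the open loop has 1 pole at the origin → type 1 system.
K_v = lim_{s→0} s·L(s) = 160·10 / 476 = 400/119.
e_ss = 4/K_v = 4/(400/119) = 1.19.

1.19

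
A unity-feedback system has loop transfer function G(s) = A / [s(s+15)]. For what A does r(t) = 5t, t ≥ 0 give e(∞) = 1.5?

50

One free integrator in G(s): this is a type 1 system.
K_v = lim_{s→0} s·G(s) = A / (15) = (1/15)·A.
e_ss = 5/K_v = 1.5 ⇒ K_v = 10/3 ⇒ A = (10/3)/(1/15) = 50.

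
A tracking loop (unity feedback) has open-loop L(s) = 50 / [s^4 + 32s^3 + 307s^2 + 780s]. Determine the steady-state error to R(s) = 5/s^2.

78

Factoring s from the denominator leaves a polynomial with constant term 780, so the system is type 1.
K_v = lim_{s→0} s·L(s) = 50 / 780 = 5/78.
e_ss = 5/K_v = 5/(5/78) = 78.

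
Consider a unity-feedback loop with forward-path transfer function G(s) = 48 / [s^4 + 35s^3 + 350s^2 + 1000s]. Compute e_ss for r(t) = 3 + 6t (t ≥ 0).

Factoring s from the denominator leaves a polynomial with constant term 1000, so the system is type 1. By superposition:
  • 3: tracked with zero error.
  • 6t: e_ss = 6/K_v with K_v=0.048 → 125.
Total e_ss = 125.

125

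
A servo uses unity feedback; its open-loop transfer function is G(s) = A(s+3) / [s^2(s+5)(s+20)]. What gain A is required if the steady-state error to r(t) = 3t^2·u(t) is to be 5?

40

System type = 2 (two poles at s=0).
K_a = lim_{s→0} s^2·G(s) = A·3 / (5·20) = 0.03·A.
e_ss = 6/K_a = 5 ⇒ K_a = 1.2 ⇒ A = 1.2/0.03 = 40.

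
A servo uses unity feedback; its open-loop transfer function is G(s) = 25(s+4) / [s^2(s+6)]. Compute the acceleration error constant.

G(s) has two factors of s in the denominator, so the system is type 2.
K_a = lim_{s→0} s^2·G(s) = 25·4 / (6) = 50/3.

50/3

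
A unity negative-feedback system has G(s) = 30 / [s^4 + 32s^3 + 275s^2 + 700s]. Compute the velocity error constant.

Lowest-order denominator term is 700s, so the open loop has 1 pole at the origin → type 1 system.
K_v = lim_{s→0} s·G(s) = 30 / 700 = 3/70.

3/70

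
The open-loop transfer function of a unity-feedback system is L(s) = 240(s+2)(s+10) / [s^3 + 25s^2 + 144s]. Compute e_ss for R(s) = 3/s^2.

0.09

The denominator has no term below 144s — 1 pole at s=0, type 1.
K_v = lim_{s→0} s·L(s) = 240·2·10 / 144 = 100/3.
e_ss = 3/K_v = 3/(100/3) = 0.09.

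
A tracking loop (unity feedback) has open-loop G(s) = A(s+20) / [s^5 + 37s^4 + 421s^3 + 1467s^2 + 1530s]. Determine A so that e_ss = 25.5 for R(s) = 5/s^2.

15

Factoring s from the denominator leaves a polynomial with constant term 1530, so the system is type 1.
K_v = lim_{s→0} s·G(s) = A·20 / 1530 = (2/153)·A.
e_ss = 5/K_v = 25.5 ⇒ K_v = 10/51 ⇒ A = (10/51)/(2/153) = 15.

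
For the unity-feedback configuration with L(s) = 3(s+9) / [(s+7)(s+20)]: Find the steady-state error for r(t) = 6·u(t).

L(s) has no factors of s in the denominator, so the system is type 0.
K_p = lim_{s→0} L(s) = 3·9 / (7·20) = 27/140.
e_ss = 6/(1 + K_p) = 6/(167/140) = 840/167.

840/167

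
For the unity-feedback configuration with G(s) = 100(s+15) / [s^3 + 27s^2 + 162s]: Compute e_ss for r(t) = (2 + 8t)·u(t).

0.864

The denominator has no term below 162s — 1 pole at s=0, type 1. Treating each term separately:
  • 2: tracked with zero error.
  • 8t: e_ss = 8/K_v with K_v=250/27 → 0.864.
Total e_ss = 0.864.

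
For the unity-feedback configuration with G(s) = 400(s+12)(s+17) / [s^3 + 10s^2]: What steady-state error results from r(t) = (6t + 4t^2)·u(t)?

Lowest-order denominator term is 10s^2, so the open loop has 2 poles at the origin → type 2 system. Treating each term separately:
  • 6t: tracked with zero error.
  • 4t^2: e_ss = 8/K_a with K_a=8160 → 1/1020.
Total e_ss = 1/1020.

1/1020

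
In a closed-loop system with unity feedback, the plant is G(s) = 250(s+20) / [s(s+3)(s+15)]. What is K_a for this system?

0

System type = 1 (one pole at s=0).
K_a = lim_{s→0} s^2·G(s) = 0 (the extra factor of s kills the finite limit).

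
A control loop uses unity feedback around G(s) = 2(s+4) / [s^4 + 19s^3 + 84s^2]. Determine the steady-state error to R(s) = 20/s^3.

210

Lowest-order denominator term is 84s^2, so the open loop has 2 poles at the origin → type 2 system.
K_a = lim_{s→0} s^2·G(s) = 2·4 / 84 = 2/21.
r(t) = 10t^2 gives R(s) = 20/s^3.
e_ss = 20/K_a = 20/(2/21) = 210.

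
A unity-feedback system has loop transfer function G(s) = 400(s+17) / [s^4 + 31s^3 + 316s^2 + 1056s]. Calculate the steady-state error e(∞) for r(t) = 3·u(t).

0

The denominator has no term below 1056s — 1 pole at s=0, type 1.
A type-1 system has K_p = ∞, so it tracks a step input with zero steady-state error.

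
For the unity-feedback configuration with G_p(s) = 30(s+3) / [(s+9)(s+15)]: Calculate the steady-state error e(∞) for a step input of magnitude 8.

4.8

System type = 0 (no poles at s=0).
K_p = lim_{s→0} G_p(s) = 30·3 / (9·15) = 2/3.
e_ss = 8/(1 + K_p) = 8/(5/3) = 4.8.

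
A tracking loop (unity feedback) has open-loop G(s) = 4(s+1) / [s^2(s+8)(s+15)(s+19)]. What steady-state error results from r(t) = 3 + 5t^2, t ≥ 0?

5700

System type = 2 (two poles at s=0). Taking each input component in turn:
  • 3: tracked with zero error.
  • 5t^2: e_ss = 10/K_a with K_a=1/570 → 5700.
Total e_ss = 5700.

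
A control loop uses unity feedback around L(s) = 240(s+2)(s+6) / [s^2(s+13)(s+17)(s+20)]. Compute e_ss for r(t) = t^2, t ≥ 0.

The open loop has two poles at the origin → type 2 system.
K_a = lim_{s→0} s^2·L(s) = 240·2·6 / (13·17·20) = 144/221.
r(t) = t^2 gives R(s) = 2/s^3.
e_ss = 2/K_a = 2/(144/221) = 221/72.

221/72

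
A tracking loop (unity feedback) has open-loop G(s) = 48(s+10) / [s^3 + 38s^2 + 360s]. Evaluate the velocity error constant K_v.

4/3

The denominator has no term below 360s — 1 pole at s=0, type 1.
K_v = lim_{s→0} s·G(s) = 48·10 / 360 = 4/3.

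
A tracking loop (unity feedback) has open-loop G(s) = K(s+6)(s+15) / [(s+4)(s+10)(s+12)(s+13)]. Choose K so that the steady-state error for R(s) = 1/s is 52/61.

12

System type = 0 (no poles at s=0).
K_p = lim_{s→0} G(s) = K·6·15 / (4·10·12·13) = (3/208)·K.
e_ss = 1/(1 + K_p) = 52/61 ⇒ 1 + (3/208)·K = 61/52 ⇒ K = 12.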